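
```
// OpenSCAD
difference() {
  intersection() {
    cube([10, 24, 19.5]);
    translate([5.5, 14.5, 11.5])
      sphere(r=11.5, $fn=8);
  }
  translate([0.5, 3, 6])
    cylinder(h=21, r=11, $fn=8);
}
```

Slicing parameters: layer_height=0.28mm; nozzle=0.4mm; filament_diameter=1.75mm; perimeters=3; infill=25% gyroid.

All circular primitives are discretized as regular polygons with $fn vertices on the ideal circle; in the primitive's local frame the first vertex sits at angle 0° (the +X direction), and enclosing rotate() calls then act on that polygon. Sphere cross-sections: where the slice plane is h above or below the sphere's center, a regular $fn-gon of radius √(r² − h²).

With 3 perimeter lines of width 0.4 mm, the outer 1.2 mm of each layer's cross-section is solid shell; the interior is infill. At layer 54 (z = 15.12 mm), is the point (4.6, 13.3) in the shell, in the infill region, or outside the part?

shell

At z = 15.12 mm: the cube is present — its section is the full 10×24 rectangle; the sphere at (5.5, 14.5): section is a regular 8-gon, circumradius = √(r²−h²) = √(11.5²−3.62²) = 10.915; After intersecting: the r=11.5 sphere at (5.5, 14.5) partially overlaps the 10×24 cube; clipping to the common part keeps 192.55 mm² — 1 connected region; the r=11 cylinder at (0.5, 3) gives a regular 8-gon of circumradius 11 (constant along its height); After the difference (first − rest): starting from the result so far, the r=11 cylinder at (0.5, 3) partially overlaps it — only the 71.99 mm² overlap (of its 342.24 mm²) is removed, clipping the outline — 1 connected region. Overall, the cross-section is a single solid region. The nearest boundary edge runs (8.28, 10.78)→(0.50, 14.00); distance from the point to it = 0.92 mm. The point is inside the cross-section, 0.92 mm from the nearest boundary — within the 1.2 mm shell band (3 × 0.4).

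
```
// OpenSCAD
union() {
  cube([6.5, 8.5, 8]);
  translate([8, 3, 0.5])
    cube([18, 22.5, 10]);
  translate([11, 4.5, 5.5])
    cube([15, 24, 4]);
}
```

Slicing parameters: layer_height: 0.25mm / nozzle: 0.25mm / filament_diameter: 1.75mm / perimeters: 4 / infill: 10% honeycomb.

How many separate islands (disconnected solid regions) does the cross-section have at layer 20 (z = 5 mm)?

At z = 5 mm: the 6.5×8.5 cube contributes its full rectangle; the 18×22.5 cube at (8, 3) contributes its full rectangle; the cube at (11, 4.5) does not reach this height (z outside [5.5, 9.5]); Merging all regions: the 2 present regions are separate (no shared area or edge), so areas and boundary lengths simply add and each stays a separate island — 2 connected regions. Overall, the cross-section has 2 separate islands. Island count = 2.

2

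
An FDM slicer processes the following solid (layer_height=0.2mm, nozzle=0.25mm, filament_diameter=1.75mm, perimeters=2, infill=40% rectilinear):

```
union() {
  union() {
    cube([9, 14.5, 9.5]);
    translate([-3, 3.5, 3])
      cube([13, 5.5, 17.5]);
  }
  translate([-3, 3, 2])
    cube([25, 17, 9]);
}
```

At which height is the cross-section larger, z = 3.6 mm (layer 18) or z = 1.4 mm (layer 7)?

Layer 18 (z = 3.6): the cube is present — its section is the full 9×14.5 rectangle (area 130.50 mm²); the cube at (-3, 3.5) is present — its section is the full 13×5.5 rectangle (area 71.50 mm²); Merging all regions: the regions partially overlap — summed areas 202.00 mm² minus the doubly-counted overlap 49.50 mm² gives 152.50 mm² — area = 152.50 mm²; the cube at (-3, 3) is present — its section is the full 25×17 rectangle (area 425.00 mm²); Taking the union: the regions partially overlap — summed areas 577.50 mm² minus the doubly-counted overlap 125.50 mm² gives 452.00 mm² — area = 452.00 mm². So its area = 452.00 mm². Layer 7 (z = 1.4): the cube (footprint 9×14.5) is included at this height (area 130.50 mm²); the cube at (-3, 3.5) is not intersected at this z (z outside [3, 20.5]); Merging all regions: only the 9×14.5 cube is present, so the union is just that shape — area = 130.50 mm²; the cube at (-3, 3) is absent (z outside [2, 11]); Merging all regions: only the result so far is present, so the union is just that shape — area = 130.50 mm². So its area = 130.50 mm². Layer 18 is larger (452.00 vs 130.50 mm²).

layer 18 (z = 3.6 mm)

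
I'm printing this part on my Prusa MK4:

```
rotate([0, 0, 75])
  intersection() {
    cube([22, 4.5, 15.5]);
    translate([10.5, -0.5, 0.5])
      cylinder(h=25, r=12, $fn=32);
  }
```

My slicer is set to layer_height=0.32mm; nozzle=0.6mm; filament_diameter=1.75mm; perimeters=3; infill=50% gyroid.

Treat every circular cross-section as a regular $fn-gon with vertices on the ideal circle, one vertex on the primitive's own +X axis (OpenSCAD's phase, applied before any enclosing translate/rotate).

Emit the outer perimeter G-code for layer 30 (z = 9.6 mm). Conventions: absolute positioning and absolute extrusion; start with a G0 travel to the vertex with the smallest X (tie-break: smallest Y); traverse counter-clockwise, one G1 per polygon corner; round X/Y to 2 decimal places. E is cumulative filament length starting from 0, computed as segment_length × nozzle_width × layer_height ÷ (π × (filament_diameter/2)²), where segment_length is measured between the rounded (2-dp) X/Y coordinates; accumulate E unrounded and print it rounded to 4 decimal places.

At z = 9.6 mm: the cube is present — its section is the full 22×4.5 rectangle; the r=12 cylinder at (10.5, -0.5) contributes a regular 32-gon of circumradius 12; Keeping only the common overlap: the r=12 cylinder at (10.5, -0.5) partially overlaps the 22×4.5 cube; clipping to the common part keeps 98.51 mm² — 1 connected region; (rotated 75° about Z; rotation is an isometry so areas/perimeters/island counts are preserved). The outline is a single polygon with 6 vertices. Extrusion per mm of travel: 0.6 × 0.32 / (π × 0.875²) = 0.079824. Accumulating E over each segment gives final E = 4.1903.

G0 X-4.35 Y1.16 Z9.60
G1 X0.00 Y0.00 E0.3594
G1 X5.69 Y21.25 E2.1154
G1 X3.06 Y21.96 E2.3328
G1 X1.63 Y21.91 E2.4471
G1 X1.18 Y21.81 E2.4839
G1 X-4.35 Y1.16 E4.1903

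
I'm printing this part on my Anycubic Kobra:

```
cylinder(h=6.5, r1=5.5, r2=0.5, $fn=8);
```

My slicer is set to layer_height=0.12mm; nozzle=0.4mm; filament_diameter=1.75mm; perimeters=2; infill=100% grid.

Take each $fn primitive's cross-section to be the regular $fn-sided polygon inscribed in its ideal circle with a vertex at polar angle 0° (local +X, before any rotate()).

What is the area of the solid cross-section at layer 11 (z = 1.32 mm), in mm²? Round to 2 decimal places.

56.88 mm²

At z = 1.32 mm: the cone (r1=5.5→r2=0.5) has section circumradius 4.485 here — a regular 8-gon (area = (8/2)·4.485²·sin(360°/8) = 56.88 mm²). Overall, the cross-section is a single solid region. Net area = 56.88 mm².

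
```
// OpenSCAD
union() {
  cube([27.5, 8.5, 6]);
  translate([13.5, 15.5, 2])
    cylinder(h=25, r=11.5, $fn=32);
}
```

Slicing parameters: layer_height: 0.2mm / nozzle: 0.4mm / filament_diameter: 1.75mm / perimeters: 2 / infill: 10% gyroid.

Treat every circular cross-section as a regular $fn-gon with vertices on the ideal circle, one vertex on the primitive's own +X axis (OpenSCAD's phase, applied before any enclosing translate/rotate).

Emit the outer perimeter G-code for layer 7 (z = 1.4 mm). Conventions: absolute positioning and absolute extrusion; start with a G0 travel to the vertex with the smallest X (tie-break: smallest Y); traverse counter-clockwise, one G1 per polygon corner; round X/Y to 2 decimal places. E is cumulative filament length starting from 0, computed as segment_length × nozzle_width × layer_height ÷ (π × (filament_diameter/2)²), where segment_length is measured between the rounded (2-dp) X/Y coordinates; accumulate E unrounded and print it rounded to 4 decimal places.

G0 X0.00 Y0.00 Z1.40
G1 X27.50 Y0.00 E0.9147
G1 X27.50 Y8.50 E1.1974
G1 X0.00 Y8.50 E2.1120
G1 X0.00 Y0.00 E2.3947

At z = 1.4 mm: the cube (footprint 27.5×8.5) is included at this height; the cylinder at (13.5, 15.5) does not reach this height (z outside [2, 27]); Combining (union): only the 27.5×8.5 cube is present, so the union is just that shape — 1 connected region. The outline is a single polygon with 4 vertices. Extrusion per mm of travel: 0.4 × 0.2 / (π × 0.875²) = 0.033260. Accumulating E over each segment gives final E = 2.3947.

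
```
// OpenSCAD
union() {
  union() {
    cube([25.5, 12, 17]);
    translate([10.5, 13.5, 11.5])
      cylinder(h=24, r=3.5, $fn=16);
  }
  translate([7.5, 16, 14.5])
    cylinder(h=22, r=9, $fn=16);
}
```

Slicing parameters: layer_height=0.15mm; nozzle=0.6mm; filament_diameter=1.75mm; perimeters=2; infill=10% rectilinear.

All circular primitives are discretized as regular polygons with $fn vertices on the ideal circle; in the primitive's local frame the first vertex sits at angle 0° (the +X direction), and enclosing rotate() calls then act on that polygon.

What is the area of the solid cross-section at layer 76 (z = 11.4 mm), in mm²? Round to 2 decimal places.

306.00 mm²

At z = 11.4 mm: the 25.5×12 cube contributes its full rectangle (area 306.00 mm²); the cylinder at (10.5, 13.5) is not intersected at this z (z outside [11.5, 35.5]); Combining (union): only the 25.5×12 cube is present, so the union is just that shape — area = 306.00 mm²; the cylinder at (7.5, 16) does not reach this height (z outside [14.5, 36.5]); Merging all regions: only that combined region is present, so the union is just that shape — area = 306.00 mm². Overall, the cross-section is a single solid region. Net area = 306.00 mm².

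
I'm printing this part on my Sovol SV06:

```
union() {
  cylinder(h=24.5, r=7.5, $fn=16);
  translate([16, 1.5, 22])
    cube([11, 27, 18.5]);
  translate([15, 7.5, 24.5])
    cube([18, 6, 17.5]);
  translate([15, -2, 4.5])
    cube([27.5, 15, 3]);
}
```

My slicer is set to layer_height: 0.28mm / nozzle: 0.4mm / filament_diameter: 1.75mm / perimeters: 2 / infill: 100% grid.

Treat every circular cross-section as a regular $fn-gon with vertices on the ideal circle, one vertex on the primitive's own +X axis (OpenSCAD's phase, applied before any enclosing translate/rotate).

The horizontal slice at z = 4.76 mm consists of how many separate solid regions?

At z = 4.76 mm: the r=7.5 cylinder gives a regular 16-gon of circumradius 7.5 (constant along its height); the cube at (16, 1.5) is absent (z outside [22, 40.5]); the cube at (15, 7.5) does not reach this height (z outside [24.5, 42]); the 27.5×15 cube at (15, -2) contributes its full rectangle; Merging all regions: the 2 present regions are separate (no shared area or edge), so areas and boundary lengths simply add and each stays a separate island — 2 connected regions. The result has 2 disconnected regions.

2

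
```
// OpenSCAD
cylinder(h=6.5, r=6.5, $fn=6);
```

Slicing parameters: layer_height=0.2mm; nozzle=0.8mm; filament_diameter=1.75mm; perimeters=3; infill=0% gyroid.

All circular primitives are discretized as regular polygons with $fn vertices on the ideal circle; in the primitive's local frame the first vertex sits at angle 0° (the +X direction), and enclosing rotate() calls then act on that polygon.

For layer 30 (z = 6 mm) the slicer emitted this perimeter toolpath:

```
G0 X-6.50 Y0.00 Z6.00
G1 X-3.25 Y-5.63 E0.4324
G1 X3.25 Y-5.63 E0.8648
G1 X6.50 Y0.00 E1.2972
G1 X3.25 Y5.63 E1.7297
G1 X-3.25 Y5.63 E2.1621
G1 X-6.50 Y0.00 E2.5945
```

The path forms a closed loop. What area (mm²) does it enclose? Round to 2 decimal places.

Apply the shoelace formula to the sequence of (X, Y) vertices; enclosed area = 109.78 mm².

109.78 mm²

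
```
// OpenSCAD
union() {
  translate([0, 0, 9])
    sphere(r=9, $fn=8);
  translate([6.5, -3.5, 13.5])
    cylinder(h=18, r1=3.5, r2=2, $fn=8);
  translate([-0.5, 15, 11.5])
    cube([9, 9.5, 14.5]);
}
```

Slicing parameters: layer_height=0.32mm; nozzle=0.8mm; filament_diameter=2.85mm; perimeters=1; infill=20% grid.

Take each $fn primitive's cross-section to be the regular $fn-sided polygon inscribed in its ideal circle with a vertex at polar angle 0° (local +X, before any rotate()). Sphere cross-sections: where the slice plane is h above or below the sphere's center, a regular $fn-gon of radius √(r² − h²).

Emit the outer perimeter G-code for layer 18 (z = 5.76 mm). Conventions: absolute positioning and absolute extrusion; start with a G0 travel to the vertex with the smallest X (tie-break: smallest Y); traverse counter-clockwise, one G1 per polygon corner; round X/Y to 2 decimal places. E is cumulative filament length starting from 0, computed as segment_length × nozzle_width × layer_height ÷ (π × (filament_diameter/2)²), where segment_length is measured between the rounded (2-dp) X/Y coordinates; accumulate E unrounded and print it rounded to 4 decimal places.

G0 X-8.40 Y0.00 Z5.76
G1 X-5.94 Y-5.94 E0.2580
G1 X0.00 Y-8.40 E0.5160
G1 X5.94 Y-5.94 E0.7740
G1 X8.40 Y0.00 E1.0320
G1 X5.94 Y5.94 E1.2900
G1 X0.00 Y8.40 E1.5480
G1 X-5.94 Y5.94 E1.8060
G1 X-8.40 Y0.00 E2.0640

At z = 5.76 mm: the r=9 sphere contributes a regular 8-gon of circumradius √(9²−3.24²) = 8.397; the cone at (6.5, -3.5) is absent (z outside [13.5, 31.5]); the cube at (-0.5, 15) is absent (z outside [11.5, 26]); Taking the union: only the r=9 sphere is present, so the union is just that shape — 1 connected region. The outline is a single polygon with 8 vertices. Extrusion per mm of travel: 0.8 × 0.32 / (π × 1.425²) = 0.040129. Accumulating E over each segment gives final E = 2.0640.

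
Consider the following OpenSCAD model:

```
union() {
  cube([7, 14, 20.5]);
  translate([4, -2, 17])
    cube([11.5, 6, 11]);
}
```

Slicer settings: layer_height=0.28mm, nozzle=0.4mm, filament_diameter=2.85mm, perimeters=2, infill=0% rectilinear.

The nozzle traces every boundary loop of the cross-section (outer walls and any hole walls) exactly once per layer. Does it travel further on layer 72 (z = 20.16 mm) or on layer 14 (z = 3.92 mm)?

Layer 72 (z = 20.16): the 7×14 cube contributes its full rectangle (perimeter 42.00 mm); the cube at (4, -2) (footprint 11.5×6) is included at this height (perimeter 35.00 mm); Merging all regions: the regions partially overlap (shared area 12.00 mm²), so the edge portions inside another operand are dropped and the merged outline is re-measured after clipping — boundary = 63.00 mm. So its perimeter = 63.00 mm. Layer 14 (z = 3.92): the 7×14 cube contributes its full rectangle (perimeter 42.00 mm); the cube at (4, -2) does not reach this height (z outside [17, 28]); Taking the union: only the 7×14 cube is present, so the union is just that shape — boundary = 42.00 mm. So its perimeter = 42.00 mm. Layer 72 is larger (63.00 vs 42.00 mm).

layer 72 (z = 20.16 mm)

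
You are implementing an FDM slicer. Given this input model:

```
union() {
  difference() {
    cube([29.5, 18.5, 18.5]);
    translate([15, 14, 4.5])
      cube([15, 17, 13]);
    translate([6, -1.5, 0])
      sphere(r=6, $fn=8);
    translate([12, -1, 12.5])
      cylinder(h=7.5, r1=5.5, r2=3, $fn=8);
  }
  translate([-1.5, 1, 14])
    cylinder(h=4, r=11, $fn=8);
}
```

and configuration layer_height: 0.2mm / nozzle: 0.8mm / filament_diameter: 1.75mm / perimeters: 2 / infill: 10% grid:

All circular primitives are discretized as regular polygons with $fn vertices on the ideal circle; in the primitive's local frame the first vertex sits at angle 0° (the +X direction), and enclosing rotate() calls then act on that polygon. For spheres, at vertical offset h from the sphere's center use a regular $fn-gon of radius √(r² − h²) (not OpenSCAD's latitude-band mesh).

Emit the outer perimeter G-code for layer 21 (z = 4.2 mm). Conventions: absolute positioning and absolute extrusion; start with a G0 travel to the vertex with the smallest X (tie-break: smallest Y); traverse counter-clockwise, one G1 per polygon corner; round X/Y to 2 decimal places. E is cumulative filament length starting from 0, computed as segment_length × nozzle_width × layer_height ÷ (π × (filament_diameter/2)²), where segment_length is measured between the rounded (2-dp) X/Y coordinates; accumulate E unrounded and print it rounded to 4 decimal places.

G0 X0.00 Y0.00 Z4.20
G1 X2.34 Y0.00 E0.1557
G1 X2.97 Y1.53 E0.2657
G1 X6.00 Y2.78 E0.4838
G1 X9.03 Y1.53 E0.7018
G1 X9.66 Y0.00 E0.8119
G1 X29.50 Y0.00 E2.1316
G1 X29.50 Y18.50 E3.3622
G1 X0.00 Y18.50 E5.3246
G1 X0.00 Y0.00 E6.5552

At z = 4.2 mm: the 29.5×18.5 cube contributes its full rectangle; the cube at (15, 14) is not intersected at this z (z outside [4.5, 17.5]); the r=6 sphere at (6, -1.5) slices to a regular 8-gon of circumradius 4.285 (√(r²−h²) with h=4.2 from center); the cone at (12, -1) does not reach this height (z outside [12.5, 20]); Taking the first minus the rest: starting from the 29.5×18.5 cube, the r=6 sphere at (6, -1.5) partially overlaps it — only the 14.04 mm² overlap (of its 51.93 mm²) is removed, clipping the outline — 1 connected region; the cylinder at (-1.5, 1) is absent (z outside [14, 18]); Merging all regions: only that combined region is present, so the union is just that shape — 1 connected region. The outline is a single polygon with 9 vertices. Extrusion per mm of travel: 0.8 × 0.2 / (π × 0.875²) = 0.066520. Accumulating E over each segment gives final E = 6.5552.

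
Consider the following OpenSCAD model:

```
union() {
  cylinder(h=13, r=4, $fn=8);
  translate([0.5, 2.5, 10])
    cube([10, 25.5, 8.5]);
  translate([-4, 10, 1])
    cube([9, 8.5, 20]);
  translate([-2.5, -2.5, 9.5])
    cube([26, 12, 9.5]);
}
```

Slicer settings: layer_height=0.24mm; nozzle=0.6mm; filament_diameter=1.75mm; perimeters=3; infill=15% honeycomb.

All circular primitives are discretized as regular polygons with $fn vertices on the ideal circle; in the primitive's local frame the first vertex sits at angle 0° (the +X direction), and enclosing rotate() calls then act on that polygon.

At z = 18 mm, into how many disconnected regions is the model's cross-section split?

1

At z = 18 mm: the cylinder does not reach this height (z outside [0, 13]); the 10×25.5 cube at (0.5, 2.5) contributes its full rectangle; the 9×8.5 cube at (-4, 10) contributes its full rectangle; the cube at (-2.5, -2.5) is present — its section is the full 26×12 rectangle; Merging all regions: the regions partially overlap (shared area 108.25 mm²), so overlapping operands fuse into one piece — 1 connected region. The result has 1 disconnected region.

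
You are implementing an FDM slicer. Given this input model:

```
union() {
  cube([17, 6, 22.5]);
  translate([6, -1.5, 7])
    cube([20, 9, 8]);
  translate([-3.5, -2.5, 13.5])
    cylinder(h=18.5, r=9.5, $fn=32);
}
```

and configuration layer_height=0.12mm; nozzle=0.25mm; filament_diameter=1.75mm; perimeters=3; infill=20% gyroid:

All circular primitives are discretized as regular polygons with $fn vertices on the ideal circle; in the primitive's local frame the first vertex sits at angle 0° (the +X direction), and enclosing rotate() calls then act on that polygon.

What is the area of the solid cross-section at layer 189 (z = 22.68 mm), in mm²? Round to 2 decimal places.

281.71 mm²

At z = 22.68 mm: the cube is absent (z outside [0, 22.5]); the cube at (6, -1.5) is not intersected at this z (z outside [7, 15]); the r=9.5 cylinder at (-3.5, -2.5) contributes a regular 32-gon of circumradius 9.5 (area = (32/2)·9.500²·sin(360°/32) = 281.71 mm²); Taking the union: only the r=9.5 cylinder at (-3.5, -2.5) is present, so the union is just that shape — area = 281.71 mm². Overall, the cross-section is a single solid region. Net area = 281.71 mm².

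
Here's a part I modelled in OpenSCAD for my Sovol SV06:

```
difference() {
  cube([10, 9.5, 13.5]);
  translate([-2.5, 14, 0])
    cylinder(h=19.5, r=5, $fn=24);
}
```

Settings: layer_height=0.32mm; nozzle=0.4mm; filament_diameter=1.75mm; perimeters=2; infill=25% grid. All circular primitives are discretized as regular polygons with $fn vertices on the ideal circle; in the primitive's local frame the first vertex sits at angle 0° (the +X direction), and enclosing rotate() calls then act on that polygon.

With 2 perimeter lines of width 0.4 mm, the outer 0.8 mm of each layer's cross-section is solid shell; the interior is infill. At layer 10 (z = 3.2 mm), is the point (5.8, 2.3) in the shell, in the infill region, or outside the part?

At z = 3.2 mm: the cube is present — its section is the full 10×9.5 rectangle; the cylinder at (-2.5, 14): section is a regular 24-gon, circumradius r=5; Taking the first minus the rest: starting from the 10×9.5 cube, the r=5 cylinder at (-2.5, 14) misses the remaining region (no effect) — 1 connected region. Overall, the cross-section is a single solid region. The nearest boundary edge runs (10.00, 0.00)→(0.00, 0.00); distance from the point to it = 2.30 mm. The point is inside the cross-section and 2.30 mm from the nearest boundary — more than the 0.8 mm shell width (2 × 0.4), so it's in the infill interior.

infill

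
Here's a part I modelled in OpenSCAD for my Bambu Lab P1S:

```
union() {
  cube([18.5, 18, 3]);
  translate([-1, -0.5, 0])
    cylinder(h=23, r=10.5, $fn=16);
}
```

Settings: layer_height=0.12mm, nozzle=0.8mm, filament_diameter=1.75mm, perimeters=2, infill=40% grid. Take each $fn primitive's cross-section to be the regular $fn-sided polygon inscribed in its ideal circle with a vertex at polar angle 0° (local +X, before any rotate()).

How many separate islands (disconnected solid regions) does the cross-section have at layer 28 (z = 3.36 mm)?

At z = 3.36 mm: the cube does not reach this height (z outside [0, 3]); the r=10.5 cylinder at (-1, -0.5) contributes a regular 16-gon of circumradius 10.5; Combining (union): only the r=10.5 cylinder at (-1, -0.5) is present, so the union is just that shape — 1 connected region. Overall, the cross-section is a single solid region. Island count = 1.

1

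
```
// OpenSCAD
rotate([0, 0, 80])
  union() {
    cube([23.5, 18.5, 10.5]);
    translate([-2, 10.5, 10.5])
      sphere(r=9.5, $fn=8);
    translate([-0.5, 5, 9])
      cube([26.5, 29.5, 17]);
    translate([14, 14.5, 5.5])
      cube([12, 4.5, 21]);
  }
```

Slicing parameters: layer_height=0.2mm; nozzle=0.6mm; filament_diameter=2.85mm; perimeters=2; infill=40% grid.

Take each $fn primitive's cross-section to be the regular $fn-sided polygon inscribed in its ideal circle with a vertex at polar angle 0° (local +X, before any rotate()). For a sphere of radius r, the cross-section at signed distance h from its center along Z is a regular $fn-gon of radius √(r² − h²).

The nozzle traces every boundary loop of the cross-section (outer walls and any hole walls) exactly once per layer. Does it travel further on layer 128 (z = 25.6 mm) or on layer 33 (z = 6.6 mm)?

Layer 128 (z = 25.6): the cube does not reach this height (z outside [0, 10.5]); the sphere at (-2, 10.5) is absent (|z−center|=15.100 > r=9.5); the cube at (-0.5, 5) is present — its section is the full 26.5×29.5 rectangle (perimeter 112.00 mm); the cube at (14, 14.5) is present — its section is the full 12×4.5 rectangle (perimeter 33.00 mm); Combining (union): the 12×4.5 cube at (14, 14.5) lies entirely inside the 26.5×29.5 cube at (-0.5, 5), so the union is just the 26.5×29.5 cube at (-0.5, 5) — boundary = 112.00 mm; (whole slice rotated 80° about Z — lengths, areas and connectivity unchanged). So its perimeter = 112.00 mm. Layer 33 (z = 6.6): the cube is present — its section is the full 23.5×18.5 rectangle (perimeter 84.00 mm); the sphere at (-2, 10.5): section is a regular 8-gon, circumradius = √(r²−h²) = √(9.5²−3.9²) = 8.663 (perimeter = 2·8·8.663·sin(180°/8) = 53.04 mm); the cube at (-0.5, 5) does not reach this height (z outside [9, 26]); the cube at (14, 14.5) (footprint 12×4.5) is included at this height (perimeter 33.00 mm); Taking the union: the regions partially overlap (shared area 111.13 mm²), so the edge portions inside another operand are dropped and the merged outline is re-measured after clipping — boundary = 105.18 mm; (rotated 80° about Z; rotation is an isometry so areas/perimeters/island counts are preserved). So its perimeter = 105.18 mm. Layer 128 is larger (112.00 vs 105.18 mm).

layer 128 (z = 25.6 mm)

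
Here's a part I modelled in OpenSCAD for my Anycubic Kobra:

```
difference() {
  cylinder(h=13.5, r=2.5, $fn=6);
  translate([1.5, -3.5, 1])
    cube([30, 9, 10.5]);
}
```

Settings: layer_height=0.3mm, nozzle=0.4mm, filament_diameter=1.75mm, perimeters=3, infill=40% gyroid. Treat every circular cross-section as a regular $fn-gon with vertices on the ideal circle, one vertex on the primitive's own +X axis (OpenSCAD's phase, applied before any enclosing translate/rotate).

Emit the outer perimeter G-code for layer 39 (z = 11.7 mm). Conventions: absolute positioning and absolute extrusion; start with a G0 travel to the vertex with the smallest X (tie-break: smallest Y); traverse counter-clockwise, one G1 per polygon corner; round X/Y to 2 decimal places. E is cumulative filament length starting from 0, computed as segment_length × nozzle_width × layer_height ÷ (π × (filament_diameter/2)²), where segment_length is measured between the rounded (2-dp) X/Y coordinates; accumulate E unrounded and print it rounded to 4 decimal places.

G0 X-2.50 Y0.00 Z11.70
G1 X-1.25 Y-2.17 E0.1249
G1 X1.25 Y-2.17 E0.2497
G1 X2.50 Y0.00 E0.3746
G1 X1.25 Y2.17 E0.4995
G1 X-1.25 Y2.17 E0.6243
G1 X-2.50 Y0.00 E0.7492

At z = 11.7 mm: the cylinder: section is a regular 6-gon, circumradius r=2.5; the cube at (1.5, -3.5) is absent (z outside [1, 11.5]); Subtracting the remaining from the first: none of the subtracted shapes is present at this height, so the r=2.5 cylinder is unchanged — 1 connected region. The outline is a single polygon with 6 vertices. Extrusion per mm of travel: 0.4 × 0.3 / (π × 0.875²) = 0.049890. Accumulating E over each segment gives final E = 0.7492.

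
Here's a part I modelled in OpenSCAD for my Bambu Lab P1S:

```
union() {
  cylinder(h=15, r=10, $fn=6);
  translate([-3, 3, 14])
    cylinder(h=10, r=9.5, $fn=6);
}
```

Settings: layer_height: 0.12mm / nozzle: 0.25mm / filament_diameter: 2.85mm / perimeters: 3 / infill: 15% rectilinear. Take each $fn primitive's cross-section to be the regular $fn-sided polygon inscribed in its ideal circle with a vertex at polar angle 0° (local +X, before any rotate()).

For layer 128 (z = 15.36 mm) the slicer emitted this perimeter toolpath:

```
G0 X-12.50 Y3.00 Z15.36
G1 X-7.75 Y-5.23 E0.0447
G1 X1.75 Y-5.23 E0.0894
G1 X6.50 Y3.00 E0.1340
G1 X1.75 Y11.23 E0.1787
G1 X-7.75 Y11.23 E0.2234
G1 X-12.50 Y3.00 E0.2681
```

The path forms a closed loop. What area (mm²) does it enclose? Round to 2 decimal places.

234.56 mm²

Apply the shoelace formula to the sequence of (X, Y) vertices; enclosed area = 234.56 mm².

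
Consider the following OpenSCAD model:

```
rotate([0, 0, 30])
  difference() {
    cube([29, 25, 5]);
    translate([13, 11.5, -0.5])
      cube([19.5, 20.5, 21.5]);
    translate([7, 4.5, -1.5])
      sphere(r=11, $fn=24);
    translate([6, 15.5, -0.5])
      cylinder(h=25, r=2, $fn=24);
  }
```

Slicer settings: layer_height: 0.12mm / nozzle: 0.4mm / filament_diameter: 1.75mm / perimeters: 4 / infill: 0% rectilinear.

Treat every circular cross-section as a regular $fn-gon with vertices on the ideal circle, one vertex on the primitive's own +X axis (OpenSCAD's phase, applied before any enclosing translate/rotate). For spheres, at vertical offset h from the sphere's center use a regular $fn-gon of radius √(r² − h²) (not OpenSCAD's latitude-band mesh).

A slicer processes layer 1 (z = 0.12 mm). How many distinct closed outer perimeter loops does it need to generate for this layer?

At z = 0.12 mm: the cube is present — its section is the full 29×25 rectangle; the cube at (13, 11.5) is present — its section is the full 19.5×20.5 rectangle; the r=11 sphere at (7, 4.5) contributes a regular 24-gon of circumradius √(11²−1.62²) = 10.880; the r=2 cylinder at (6, 15.5) gives a regular 24-gon of circumradius 2 (constant along its height); Subtracting the remaining from the first: starting from the 29×25 cube, the 19.5×20.5 cube at (13, 11.5) partially overlaps it — only the 216.00 mm² overlap (of its 399.75 mm²) is removed, clipping the outline; the r=11 sphere at (7, 4.5) partially overlaps it — only the 238.21 mm² overlap (of its 367.65 mm²) is removed, clipping the outline; the r=2 cylinder at (6, 15.5) partially overlaps it — only the 7.33 mm² overlap (of its 12.42 mm²) is removed, clipping the outline — 2 connected regions; (rotated 30° about Z; rotation is an isometry so areas/perimeters/island counts are preserved). The result has 2 disconnected regions.

2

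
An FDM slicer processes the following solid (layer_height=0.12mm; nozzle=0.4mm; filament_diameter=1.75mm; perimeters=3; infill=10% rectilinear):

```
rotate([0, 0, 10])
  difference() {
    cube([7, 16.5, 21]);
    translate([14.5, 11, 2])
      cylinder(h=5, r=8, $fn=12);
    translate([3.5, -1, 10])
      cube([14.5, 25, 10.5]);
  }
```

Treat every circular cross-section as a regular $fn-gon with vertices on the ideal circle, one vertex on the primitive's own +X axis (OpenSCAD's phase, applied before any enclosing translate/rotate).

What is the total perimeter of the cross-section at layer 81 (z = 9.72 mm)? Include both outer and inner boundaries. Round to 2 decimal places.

At z = 9.72 mm: the cube (footprint 7×16.5) is included at this height (perimeter 47.00 mm); the cylinder at (14.5, 11) is not intersected at this z (z outside [2, 7]); the cube at (3.5, -1) does not reach this height (z outside [10, 20.5]); Taking the first minus the rest: none of the subtracted shapes is present at this height, so the 7×16.5 cube is unchanged — boundary = 47.00 mm; (whole slice rotated 10° about Z — lengths, areas and connectivity unchanged). Overall, the cross-section is a single solid region. Total boundary length (outer) = 47.00 mm.

47.00 mm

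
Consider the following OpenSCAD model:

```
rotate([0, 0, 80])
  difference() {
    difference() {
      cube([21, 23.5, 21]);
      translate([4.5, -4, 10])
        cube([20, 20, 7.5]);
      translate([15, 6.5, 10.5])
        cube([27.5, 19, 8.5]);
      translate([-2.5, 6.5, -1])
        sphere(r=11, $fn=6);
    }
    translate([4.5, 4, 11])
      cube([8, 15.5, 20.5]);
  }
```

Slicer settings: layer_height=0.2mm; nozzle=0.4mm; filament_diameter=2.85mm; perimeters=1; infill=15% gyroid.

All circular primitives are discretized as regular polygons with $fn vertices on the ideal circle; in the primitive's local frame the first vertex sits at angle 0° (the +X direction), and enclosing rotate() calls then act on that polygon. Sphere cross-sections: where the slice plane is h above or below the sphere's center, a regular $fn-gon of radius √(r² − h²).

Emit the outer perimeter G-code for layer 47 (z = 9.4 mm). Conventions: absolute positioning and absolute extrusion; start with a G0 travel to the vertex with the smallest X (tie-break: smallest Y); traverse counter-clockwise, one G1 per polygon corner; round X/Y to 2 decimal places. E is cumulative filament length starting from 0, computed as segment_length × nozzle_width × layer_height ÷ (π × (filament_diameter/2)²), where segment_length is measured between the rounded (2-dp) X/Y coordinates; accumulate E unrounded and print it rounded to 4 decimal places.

G0 X-23.14 Y4.08 Z9.40
G1 X-8.25 Y1.45 E0.1896
G1 X-6.21 Y2.20 E0.2169
G1 X-4.55 Y0.80 E0.2441
G1 X0.00 Y0.00 E0.3020
G1 X3.65 Y20.68 E0.5654
G1 X-19.50 Y24.76 E0.8602
G1 X-23.14 Y4.08 E1.1235

At z = 9.4 mm: the 21×23.5 cube contributes its full rectangle; the cube at (4.5, -4) does not reach this height (z outside [10, 17.5]); the cube at (15, 6.5) is not intersected at this z (z outside [10.5, 19]); the r=11 sphere at (-2.5, 6.5) contributes a regular 6-gon of circumradius √(11²−10.4²) = 3.583; Taking the first minus the rest: starting from the 21×23.5 cube, the r=11 sphere at (-2.5, 6.5) partially overlaps it — only the 2.03 mm² overlap (of its 33.36 mm²) is removed, clipping the outline — 1 connected region; the cube at (4.5, 4) is absent (z outside [11, 31.5]); After the difference (first − rest): none of the subtracted shapes is present at this height, so that combined region is unchanged — 1 connected region; (whole slice rotated 80° about Z — lengths, areas and connectivity unchanged). The outline is a single polygon with 7 vertices. Extrusion per mm of travel: 0.4 × 0.2 / (π × 1.425²) = 0.012540. Accumulating E over each segment gives final E = 1.1235.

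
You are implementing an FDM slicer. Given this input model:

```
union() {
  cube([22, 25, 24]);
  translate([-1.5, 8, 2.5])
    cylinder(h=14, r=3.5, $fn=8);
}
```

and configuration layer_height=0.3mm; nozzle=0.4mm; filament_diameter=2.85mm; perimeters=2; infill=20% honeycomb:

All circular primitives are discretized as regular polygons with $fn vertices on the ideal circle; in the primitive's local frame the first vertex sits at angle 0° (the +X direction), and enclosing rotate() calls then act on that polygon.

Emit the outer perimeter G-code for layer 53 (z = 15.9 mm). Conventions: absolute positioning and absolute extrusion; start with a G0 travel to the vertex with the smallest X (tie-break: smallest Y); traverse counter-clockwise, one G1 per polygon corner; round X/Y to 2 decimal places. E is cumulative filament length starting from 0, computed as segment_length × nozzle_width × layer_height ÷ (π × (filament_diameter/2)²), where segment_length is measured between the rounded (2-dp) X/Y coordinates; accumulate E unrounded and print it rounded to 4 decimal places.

At z = 15.9 mm: the cube is present — its section is the full 22×25 rectangle; the r=3.5 cylinder at (-1.5, 8) contributes a regular 8-gon of circumradius 3.5; Combining (union): the regions partially overlap (shared area 7.76 mm²), so overlapping operands fuse into one piece — 1 connected region. The outline is a single polygon with 11 vertices. Extrusion per mm of travel: 0.4 × 0.3 / (π × 1.425²) = 0.018811. Accumulating E over each segment gives final E = 1.9223.

G0 X-5.00 Y8.00 Z15.90
G1 X-3.97 Y5.53 E0.0503
G1 X-1.50 Y4.50 E0.1007
G1 X0.00 Y5.12 E0.1312
G1 X0.00 Y0.00 E0.2275
G1 X22.00 Y0.00 E0.6414
G1 X22.00 Y25.00 E1.1116
G1 X0.00 Y25.00 E1.5254
G1 X0.00 Y10.88 E1.7911
G1 X-1.50 Y11.50 E1.8216
G1 X-3.97 Y10.47 E1.8719
G1 X-5.00 Y8.00 E1.9223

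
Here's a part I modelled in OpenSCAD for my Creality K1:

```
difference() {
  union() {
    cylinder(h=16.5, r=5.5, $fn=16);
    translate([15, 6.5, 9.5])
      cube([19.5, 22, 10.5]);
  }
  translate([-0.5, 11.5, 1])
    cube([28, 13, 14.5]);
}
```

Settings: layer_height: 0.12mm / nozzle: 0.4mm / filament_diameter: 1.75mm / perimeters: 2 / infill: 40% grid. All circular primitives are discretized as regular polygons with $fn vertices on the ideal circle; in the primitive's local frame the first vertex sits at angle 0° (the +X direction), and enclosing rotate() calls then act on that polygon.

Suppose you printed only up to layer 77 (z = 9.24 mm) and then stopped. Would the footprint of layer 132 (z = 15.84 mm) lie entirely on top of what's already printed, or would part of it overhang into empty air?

Compare the two slices. At z = 9.24: the r=5.5 cylinder gives a regular 16-gon of circumradius 5.5 (constant along its height) (area = (16/2)·5.500²·sin(360°/16) = 92.61 mm²); the cube at (15, 6.5) is not intersected at this z (z outside [9.5, 20]); Combining (union): only the r=5.5 cylinder is present, so the union is just that shape — area = 92.61 mm²; the cube at (-0.5, 11.5) (footprint 28×13) is included at this height (area 364.00 mm²); After the difference (first − rest): starting from that combined region (92.61 mm²), the 28×13 cube at (-0.5, 11.5) misses the remaining region (no effect) — area = 92.61 mm². At z = 15.84: the cylinder: section is a regular 16-gon, circumradius r=5.5 (area = (16/2)·5.500²·sin(360°/16) = 92.61 mm²); the cube at (15, 6.5) is present — its section is the full 19.5×22 rectangle (area 429.00 mm²); Combining (union): the 2 present regions are separate (no shared area or edge), so areas and boundary lengths simply add and each stays a separate island — area = 521.61 mm²; the cube at (-0.5, 11.5) is absent (z outside [1, 15.5]); Subtracting the remaining from the first: none of the subtracted shapes is present at this height, so the result so far is unchanged — area = 521.61 mm². Checking containment: at z = 15.84 the cross-section extends beyond the z = 9.24 cross-section by about 429.00 mm².

part overhangs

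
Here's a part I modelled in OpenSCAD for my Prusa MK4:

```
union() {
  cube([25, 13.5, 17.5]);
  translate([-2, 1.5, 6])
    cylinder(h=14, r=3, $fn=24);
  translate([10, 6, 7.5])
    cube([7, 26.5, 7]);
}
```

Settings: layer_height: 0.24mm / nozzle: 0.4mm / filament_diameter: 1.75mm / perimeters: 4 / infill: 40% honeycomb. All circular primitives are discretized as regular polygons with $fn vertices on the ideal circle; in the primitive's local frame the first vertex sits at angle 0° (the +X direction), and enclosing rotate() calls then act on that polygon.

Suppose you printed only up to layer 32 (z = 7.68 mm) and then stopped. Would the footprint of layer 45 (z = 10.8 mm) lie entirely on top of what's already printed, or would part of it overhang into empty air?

entirely on top

Compare the two slices. At z = 7.68: the cube (footprint 25×13.5) is included at this height (area 337.50 mm²); the cylinder at (-2, 1.5): section is a regular 24-gon, circumradius r=3 (area = (24/2)·3.000²·sin(360°/24) = 27.95 mm²); the 7×26.5 cube at (10, 6) contributes its full rectangle (area 185.50 mm²); Combining (union): the regions partially overlap — summed areas 550.95 mm² minus the doubly-counted overlap 55.28 mm² gives 495.67 mm² — area = 495.67 mm². At z = 10.8: the cube is present — its section is the full 25×13.5 rectangle (area 337.50 mm²); the r=3 cylinder at (-2, 1.5) gives a regular 24-gon of circumradius 3 (constant along its height) (area = (24/2)·3.000²·sin(360°/24) = 27.95 mm²); the cube at (10, 6) is present — its section is the full 7×26.5 rectangle (area 185.50 mm²); Merging all regions: the regions partially overlap — summed areas 550.95 mm² minus the doubly-counted overlap 55.28 mm² gives 495.67 mm² — area = 495.67 mm². Checking containment: the cross-section at z = 10.8 is a subset of the cross-section at z = 7.68.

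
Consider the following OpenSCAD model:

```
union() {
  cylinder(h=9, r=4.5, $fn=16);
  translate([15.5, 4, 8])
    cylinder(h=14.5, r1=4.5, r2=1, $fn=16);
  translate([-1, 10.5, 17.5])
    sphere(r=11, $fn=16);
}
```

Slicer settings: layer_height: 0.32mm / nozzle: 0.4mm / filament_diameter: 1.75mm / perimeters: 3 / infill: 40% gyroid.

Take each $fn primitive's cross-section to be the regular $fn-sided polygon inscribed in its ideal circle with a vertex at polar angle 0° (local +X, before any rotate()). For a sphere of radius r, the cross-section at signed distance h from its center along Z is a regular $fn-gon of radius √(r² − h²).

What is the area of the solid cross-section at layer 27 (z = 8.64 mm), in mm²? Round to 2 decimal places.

At z = 8.64 mm: the r=4.5 cylinder gives a regular 16-gon of circumradius 4.5 (constant along its height) (area = (16/2)·4.500²·sin(360°/16) = 61.99 mm²); the cone at (15.5, 4) contributes a regular 16-gon of circumradius 4.346 (interpolated between r1=4.5 and r2=1 at t=0.044) (area = (16/2)·4.346²·sin(360°/16) = 57.81 mm²); the sphere at (-1, 10.5): section is a regular 16-gon, circumradius = √(r²−h²) = √(11²−8.86²) = 6.519 (area = (16/2)·6.519²·sin(360°/16) = 130.11 mm²); Merging all regions: the regions partially overlap — summed areas 249.92 mm² minus the doubly-counted overlap 0.58 mm² gives 249.34 mm² — area = 249.34 mm². Overall, the cross-section has 2 separate islands. Net area = 249.34 mm².

249.34 mm²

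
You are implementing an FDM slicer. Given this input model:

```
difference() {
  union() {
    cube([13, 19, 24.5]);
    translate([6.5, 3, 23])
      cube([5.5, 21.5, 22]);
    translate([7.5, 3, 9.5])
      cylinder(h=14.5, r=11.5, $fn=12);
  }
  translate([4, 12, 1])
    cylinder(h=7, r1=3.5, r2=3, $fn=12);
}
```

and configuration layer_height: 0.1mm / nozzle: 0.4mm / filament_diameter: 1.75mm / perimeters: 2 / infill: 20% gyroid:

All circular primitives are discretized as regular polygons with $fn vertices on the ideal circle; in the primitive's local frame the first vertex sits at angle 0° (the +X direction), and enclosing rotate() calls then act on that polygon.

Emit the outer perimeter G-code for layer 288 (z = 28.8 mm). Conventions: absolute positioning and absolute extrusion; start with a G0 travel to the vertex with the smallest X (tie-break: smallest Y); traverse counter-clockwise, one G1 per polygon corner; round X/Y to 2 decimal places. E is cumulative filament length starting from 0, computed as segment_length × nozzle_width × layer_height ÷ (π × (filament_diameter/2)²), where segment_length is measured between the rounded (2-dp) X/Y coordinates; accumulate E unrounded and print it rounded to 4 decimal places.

G0 X6.50 Y3.00 Z28.80
G1 X12.00 Y3.00 E0.0915
G1 X12.00 Y24.50 E0.4490
G1 X6.50 Y24.50 E0.5405
G1 X6.50 Y3.00 E0.8980

At z = 28.8 mm: the cube does not reach this height (z outside [0, 24.5]); the 5.5×21.5 cube at (6.5, 3) contributes its full rectangle; the cylinder at (7.5, 3) does not reach this height (z outside [9.5, 24]); Merging all regions: only the 5.5×21.5 cube at (6.5, 3) is present, so the union is just that shape — 1 connected region; the cone at (4, 12) is absent (z outside [1, 8]); Taking the first minus the rest: none of the subtracted shapes is present at this height, so the result so far is unchanged — 1 connected region. The outline is a single polygon with 4 vertices. Extrusion per mm of travel: 0.4 × 0.1 / (π × 0.875²) = 0.016630. Accumulating E over each segment gives final E = 0.8980.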